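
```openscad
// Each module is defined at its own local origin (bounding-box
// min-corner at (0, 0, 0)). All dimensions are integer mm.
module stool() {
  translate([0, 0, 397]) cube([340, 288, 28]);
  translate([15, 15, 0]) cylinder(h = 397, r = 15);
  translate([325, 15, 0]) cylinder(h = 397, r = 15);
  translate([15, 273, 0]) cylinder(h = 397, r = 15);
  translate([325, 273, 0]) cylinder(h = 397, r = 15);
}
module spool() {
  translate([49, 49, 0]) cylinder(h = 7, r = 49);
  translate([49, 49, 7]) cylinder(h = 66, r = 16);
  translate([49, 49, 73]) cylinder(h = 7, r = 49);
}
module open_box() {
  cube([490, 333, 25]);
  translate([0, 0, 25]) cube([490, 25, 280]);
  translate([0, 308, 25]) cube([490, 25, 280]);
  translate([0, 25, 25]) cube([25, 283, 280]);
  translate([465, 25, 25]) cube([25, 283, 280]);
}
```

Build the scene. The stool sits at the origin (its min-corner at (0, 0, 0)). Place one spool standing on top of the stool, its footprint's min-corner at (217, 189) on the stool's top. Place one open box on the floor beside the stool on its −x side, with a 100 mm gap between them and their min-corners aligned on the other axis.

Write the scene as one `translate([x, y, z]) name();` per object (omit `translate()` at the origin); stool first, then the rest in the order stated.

stool();
translate([217, 189, 425]) spool();
translate([-590, 0, 0]) open_box();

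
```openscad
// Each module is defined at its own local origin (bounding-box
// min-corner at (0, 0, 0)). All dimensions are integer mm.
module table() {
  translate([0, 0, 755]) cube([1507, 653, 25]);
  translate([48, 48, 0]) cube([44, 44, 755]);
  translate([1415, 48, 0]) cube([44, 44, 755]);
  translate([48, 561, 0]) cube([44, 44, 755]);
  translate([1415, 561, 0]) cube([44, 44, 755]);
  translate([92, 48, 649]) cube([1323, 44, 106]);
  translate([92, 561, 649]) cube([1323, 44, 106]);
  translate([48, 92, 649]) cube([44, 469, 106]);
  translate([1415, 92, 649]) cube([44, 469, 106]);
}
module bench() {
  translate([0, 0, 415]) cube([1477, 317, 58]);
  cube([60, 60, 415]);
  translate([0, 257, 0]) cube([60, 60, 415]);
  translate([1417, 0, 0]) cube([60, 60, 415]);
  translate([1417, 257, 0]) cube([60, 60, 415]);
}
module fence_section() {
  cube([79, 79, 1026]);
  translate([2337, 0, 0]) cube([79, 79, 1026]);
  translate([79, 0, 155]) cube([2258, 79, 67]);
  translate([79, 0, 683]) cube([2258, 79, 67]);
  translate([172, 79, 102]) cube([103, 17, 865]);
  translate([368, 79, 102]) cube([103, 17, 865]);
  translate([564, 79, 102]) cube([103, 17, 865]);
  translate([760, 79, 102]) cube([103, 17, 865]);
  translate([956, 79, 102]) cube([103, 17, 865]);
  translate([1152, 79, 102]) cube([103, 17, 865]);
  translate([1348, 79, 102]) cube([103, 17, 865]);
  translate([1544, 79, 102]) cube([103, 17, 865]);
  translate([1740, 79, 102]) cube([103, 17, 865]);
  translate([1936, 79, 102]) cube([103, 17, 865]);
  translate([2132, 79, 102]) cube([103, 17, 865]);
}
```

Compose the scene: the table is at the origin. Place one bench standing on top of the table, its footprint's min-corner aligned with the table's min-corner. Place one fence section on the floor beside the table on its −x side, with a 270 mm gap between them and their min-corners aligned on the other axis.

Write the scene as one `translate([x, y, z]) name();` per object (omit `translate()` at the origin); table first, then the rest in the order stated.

table();
translate([0, 0, 780]) bench();
translate([-2686, 0, 0]) fence_section();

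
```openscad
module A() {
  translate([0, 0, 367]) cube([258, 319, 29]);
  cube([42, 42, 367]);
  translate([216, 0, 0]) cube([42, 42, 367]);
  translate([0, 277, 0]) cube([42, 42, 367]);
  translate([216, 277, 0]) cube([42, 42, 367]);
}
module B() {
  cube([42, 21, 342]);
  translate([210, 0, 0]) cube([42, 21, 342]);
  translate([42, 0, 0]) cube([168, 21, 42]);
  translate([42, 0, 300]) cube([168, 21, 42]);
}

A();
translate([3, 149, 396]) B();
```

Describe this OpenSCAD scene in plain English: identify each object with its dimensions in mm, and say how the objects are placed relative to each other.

A is a simple wooden stool: a rectangular seat 258 mm (x) by 319 mm (y), 29 mm thick, top face at z = 396 mm, on four square legs, each 42×42 mm in cross-section. The legs rest on z = 0, each flush with a corner of the seat.

B is a rectangular picture frame lying in the x–z plane (depth along y). The opening is 168 mm wide (x) by 258 mm tall (z), surrounded by a border 42 mm wide on all four sides. The frame is 21 mm deep and is made of two full-height vertical stiles with two horizontal rails fitted between them.

The picture frame is on top of the stool, centred.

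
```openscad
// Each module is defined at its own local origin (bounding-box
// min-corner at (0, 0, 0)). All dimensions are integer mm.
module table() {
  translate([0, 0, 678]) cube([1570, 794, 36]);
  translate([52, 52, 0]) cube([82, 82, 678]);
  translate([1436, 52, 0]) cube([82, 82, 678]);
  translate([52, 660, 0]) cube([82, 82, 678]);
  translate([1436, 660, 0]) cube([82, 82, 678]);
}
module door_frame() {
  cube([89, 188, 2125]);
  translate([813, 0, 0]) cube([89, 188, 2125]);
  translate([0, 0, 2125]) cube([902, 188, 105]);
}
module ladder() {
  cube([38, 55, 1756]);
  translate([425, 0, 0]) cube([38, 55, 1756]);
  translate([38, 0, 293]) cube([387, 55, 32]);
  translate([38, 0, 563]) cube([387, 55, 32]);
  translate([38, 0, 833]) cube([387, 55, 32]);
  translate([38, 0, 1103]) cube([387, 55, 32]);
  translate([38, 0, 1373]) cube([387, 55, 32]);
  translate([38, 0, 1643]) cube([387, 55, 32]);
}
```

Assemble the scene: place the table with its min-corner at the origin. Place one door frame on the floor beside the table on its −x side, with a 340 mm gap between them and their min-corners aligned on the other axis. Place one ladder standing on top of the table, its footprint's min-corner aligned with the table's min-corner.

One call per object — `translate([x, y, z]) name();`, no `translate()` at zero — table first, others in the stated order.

table();
translate([-1242, 0, 0]) door_frame();
translate([0, 0, 714]) ladder();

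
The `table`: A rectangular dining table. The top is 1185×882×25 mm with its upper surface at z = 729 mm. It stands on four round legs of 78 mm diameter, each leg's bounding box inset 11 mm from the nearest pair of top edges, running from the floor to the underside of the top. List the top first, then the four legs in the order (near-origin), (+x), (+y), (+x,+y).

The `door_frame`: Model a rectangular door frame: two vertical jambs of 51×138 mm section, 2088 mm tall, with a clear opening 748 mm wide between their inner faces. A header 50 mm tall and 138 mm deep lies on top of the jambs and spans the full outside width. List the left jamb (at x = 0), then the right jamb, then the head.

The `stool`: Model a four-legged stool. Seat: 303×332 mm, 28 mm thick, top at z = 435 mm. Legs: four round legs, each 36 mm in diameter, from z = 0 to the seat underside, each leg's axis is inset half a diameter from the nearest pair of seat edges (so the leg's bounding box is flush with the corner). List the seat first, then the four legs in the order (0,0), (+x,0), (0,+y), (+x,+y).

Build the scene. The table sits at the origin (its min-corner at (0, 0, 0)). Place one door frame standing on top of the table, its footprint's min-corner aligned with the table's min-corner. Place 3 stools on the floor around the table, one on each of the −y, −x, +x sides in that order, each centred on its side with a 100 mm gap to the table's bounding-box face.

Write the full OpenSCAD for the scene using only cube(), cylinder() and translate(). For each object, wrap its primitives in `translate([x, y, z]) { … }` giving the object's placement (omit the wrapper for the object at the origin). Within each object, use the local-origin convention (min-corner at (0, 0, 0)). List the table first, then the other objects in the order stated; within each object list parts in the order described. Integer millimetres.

translate([0, 0, 704]) cube([1185, 882, 25]);
translate([50, 50, 0]) cylinder(h = 704, r = 39);
translate([1135, 50, 0]) cylinder(h = 704, r = 39);
translate([50, 832, 0]) cylinder(h = 704, r = 39);
translate([1135, 832, 0]) cylinder(h = 704, r = 39);
translate([0, 0, 729]) {
  cube([51, 138, 2088]);
  translate([799, 0, 0]) cube([51, 138, 2088]);
  translate([0, 0, 2088]) cube([850, 138, 50]);
}
translate([441, -432, 0]) {
  translate([0, 0, 407]) cube([303, 332, 28]);
  translate([18, 18, 0]) cylinder(h = 407, r = 18);
  translate([285, 18, 0]) cylinder(h = 407, r = 18);
  translate([18, 314, 0]) cylinder(h = 407, r = 18);
  translate([285, 314, 0]) cylinder(h = 407, r = 18);
}
translate([-403, 275, 0]) {
  translate([0, 0, 407]) cube([303, 332, 28]);
  translate([18, 18, 0]) cylinder(h = 407, r = 18);
  translate([285, 18, 0]) cylinder(h = 407, r = 18);
  translate([18, 314, 0]) cylinder(h = 407, r = 18);
  translate([285, 314, 0]) cylinder(h = 407, r = 18);
}
translate([1285, 275, 0]) {
  translate([0, 0, 407]) cube([303, 332, 28]);
  translate([18, 18, 0]) cylinder(h = 407, r = 18);
  translate([285, 18, 0]) cylinder(h = 407, r = 18);
  translate([18, 314, 0]) cylinder(h = 407, r = 18);
  translate([285, 314, 0]) cylinder(h = 407, r = 18);
}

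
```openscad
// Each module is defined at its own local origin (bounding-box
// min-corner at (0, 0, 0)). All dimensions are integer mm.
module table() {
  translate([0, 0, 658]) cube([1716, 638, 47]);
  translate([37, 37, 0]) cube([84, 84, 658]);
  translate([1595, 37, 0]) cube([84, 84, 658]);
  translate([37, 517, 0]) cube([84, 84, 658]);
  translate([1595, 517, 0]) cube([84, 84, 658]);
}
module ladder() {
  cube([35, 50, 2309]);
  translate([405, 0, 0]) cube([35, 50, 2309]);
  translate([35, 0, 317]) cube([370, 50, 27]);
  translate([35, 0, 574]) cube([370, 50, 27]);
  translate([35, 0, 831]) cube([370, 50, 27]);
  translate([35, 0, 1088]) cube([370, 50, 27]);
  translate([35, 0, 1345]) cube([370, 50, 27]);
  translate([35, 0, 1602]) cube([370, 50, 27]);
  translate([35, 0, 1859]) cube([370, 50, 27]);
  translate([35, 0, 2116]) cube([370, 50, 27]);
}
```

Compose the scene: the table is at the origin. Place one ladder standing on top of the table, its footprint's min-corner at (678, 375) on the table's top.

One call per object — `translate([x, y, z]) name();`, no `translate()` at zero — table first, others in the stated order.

table();
translate([678, 375, 705]) ladder();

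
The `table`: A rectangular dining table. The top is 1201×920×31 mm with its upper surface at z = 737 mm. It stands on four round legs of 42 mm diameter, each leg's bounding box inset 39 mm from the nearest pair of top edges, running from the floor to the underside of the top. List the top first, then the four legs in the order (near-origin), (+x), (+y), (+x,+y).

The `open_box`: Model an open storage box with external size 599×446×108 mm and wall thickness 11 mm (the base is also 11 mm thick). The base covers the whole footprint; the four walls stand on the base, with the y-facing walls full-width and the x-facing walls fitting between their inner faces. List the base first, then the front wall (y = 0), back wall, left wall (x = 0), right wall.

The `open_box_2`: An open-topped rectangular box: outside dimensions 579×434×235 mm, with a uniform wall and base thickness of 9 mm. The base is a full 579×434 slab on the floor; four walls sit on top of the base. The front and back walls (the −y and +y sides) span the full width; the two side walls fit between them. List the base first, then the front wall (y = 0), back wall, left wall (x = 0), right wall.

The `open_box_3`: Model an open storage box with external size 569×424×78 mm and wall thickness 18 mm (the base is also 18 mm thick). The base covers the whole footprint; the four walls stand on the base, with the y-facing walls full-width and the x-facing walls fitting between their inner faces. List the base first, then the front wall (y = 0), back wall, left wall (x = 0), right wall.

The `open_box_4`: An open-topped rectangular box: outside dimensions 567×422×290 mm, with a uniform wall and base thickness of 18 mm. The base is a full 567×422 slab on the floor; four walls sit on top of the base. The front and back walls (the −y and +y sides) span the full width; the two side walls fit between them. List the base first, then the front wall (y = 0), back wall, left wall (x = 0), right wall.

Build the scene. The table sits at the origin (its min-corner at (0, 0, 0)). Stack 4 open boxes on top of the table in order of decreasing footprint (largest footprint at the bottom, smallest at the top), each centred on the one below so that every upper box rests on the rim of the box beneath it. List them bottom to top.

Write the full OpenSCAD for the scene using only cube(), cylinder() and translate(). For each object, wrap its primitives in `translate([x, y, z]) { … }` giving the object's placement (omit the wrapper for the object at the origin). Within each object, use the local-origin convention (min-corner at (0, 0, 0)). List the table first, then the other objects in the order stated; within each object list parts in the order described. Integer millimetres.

translate([0, 0, 706]) cube([1201, 920, 31]);
translate([60, 60, 0]) cylinder(h = 706, r = 21);
translate([1141, 60, 0]) cylinder(h = 706, r = 21);
translate([60, 860, 0]) cylinder(h = 706, r = 21);
translate([1141, 860, 0]) cylinder(h = 706, r = 21);
translate([301, 237, 737]) {
  cube([599, 446, 11]);
  translate([0, 0, 11]) cube([599, 11, 97]);
  translate([0, 435, 11]) cube([599, 11, 97]);
  translate([0, 11, 11]) cube([11, 424, 97]);
  translate([588, 11, 11]) cube([11, 424, 97]);
}
translate([311, 243, 845]) {
  cube([579, 434, 9]);
  translate([0, 0, 9]) cube([579, 9, 226]);
  translate([0, 425, 9]) cube([579, 9, 226]);
  translate([0, 9, 9]) cube([9, 416, 226]);
  translate([570, 9, 9]) cube([9, 416, 226]);
}
translate([316, 248, 1080]) {
  cube([569, 424, 18]);
  translate([0, 0, 18]) cube([569, 18, 60]);
  translate([0, 406, 18]) cube([569, 18, 60]);
  translate([0, 18, 18]) cube([18, 388, 60]);
  translate([551, 18, 18]) cube([18, 388, 60]);
}
translate([317, 249, 1158]) {
  cube([567, 422, 18]);
  translate([0, 0, 18]) cube([567, 18, 272]);
  translate([0, 404, 18]) cube([567, 18, 272]);
  translate([0, 18, 18]) cube([18, 386, 272]);
  translate([549, 18, 18]) cube([18, 386, 272]);
}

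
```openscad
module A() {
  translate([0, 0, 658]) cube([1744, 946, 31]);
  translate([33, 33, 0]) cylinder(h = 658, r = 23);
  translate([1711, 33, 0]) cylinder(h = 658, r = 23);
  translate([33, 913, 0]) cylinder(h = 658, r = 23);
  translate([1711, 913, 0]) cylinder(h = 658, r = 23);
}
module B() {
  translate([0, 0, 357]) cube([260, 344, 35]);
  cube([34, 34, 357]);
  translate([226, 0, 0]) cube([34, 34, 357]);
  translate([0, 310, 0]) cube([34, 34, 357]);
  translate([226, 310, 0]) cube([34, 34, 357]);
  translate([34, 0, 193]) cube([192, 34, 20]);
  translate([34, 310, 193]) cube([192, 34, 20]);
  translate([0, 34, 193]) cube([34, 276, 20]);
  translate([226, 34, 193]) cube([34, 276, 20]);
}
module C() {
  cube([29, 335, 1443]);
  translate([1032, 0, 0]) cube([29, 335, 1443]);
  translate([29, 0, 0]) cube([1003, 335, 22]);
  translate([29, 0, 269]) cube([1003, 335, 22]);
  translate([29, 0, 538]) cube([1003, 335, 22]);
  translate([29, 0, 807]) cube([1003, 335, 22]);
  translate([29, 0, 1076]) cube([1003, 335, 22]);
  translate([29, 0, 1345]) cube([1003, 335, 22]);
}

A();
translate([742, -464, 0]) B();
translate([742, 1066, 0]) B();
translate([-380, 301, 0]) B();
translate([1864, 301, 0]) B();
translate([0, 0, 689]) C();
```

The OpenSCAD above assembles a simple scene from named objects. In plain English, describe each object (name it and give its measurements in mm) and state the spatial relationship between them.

A is a rectangular dining table. The top is 1744×946×31 mm with its upper surface at z = 689 mm. It stands on four round legs of 46 mm diameter, each leg's bounding box inset 10 mm from the nearest pair of top edges, running from the floor to the underside of the top.

B is a four-legged stool. The seat is 260×344 mm, 35 mm thick, top at z = 392 mm. It stands on four square legs, each 34×34 mm in cross-section, from z = 0 to the seat underside, each flush with a corner of the seat. Four stretchers, 34 mm wide and 20 mm tall, connect adjacent legs with their undersides at z = 193 mm, each running between the inner faces of the legs it joins and aligned with the legs' outer faces on the other axis.

C is a bookshelf 1061 mm wide overall, 335 mm deep and 1443 mm tall. The two sides are 29 mm thick vertical panels. 6 horizontal shelves of 22 mm thickness span between the inner faces of the sides; the lowest shelf sits on the floor and shelves are stacked with a clear vertical gap of 247 mm between each pair.

Four stools sit around the table at the −y, +y, −x, +x sides. The bookshelf is on top of the table.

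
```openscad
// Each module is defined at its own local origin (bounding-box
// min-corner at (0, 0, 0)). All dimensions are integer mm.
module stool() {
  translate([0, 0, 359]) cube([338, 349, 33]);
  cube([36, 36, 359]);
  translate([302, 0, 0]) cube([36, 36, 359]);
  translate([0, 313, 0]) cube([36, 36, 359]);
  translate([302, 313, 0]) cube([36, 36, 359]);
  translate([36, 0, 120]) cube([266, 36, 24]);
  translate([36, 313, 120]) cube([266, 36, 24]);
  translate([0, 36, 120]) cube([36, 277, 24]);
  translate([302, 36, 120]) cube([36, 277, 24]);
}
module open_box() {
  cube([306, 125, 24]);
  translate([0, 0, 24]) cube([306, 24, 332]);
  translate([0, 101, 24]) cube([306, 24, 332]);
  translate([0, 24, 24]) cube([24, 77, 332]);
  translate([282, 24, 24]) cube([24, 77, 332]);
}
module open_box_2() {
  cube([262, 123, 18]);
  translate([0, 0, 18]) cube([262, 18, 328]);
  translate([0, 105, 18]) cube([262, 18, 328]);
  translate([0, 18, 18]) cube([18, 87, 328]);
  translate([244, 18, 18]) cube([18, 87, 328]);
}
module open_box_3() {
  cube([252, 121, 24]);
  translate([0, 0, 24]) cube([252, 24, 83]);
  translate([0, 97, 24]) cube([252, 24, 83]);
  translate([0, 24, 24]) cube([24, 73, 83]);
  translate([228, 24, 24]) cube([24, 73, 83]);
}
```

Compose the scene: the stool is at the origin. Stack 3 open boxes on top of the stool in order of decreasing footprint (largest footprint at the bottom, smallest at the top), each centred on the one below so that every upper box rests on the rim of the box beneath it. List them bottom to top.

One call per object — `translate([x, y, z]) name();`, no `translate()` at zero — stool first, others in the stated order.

stool();
translate([16, 112, 392]) open_box();
translate([38, 113, 748]) open_box_2();
translate([43, 114, 1094]) open_box_3();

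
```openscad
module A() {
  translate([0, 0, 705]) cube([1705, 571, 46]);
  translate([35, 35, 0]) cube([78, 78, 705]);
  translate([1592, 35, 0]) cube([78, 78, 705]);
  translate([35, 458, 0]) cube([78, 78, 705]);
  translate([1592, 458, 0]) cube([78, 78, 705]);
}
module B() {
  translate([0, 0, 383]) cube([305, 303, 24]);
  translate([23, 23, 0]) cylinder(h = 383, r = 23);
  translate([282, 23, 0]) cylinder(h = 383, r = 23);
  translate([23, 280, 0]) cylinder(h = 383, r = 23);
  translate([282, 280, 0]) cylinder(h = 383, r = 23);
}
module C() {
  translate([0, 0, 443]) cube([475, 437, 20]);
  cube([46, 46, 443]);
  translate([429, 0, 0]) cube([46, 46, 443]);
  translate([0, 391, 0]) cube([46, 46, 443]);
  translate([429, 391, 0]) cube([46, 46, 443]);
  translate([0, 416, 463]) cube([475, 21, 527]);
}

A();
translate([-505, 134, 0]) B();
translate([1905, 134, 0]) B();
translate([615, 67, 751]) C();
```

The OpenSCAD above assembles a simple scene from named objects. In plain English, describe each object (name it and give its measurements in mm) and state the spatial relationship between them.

A is a table: top 1705 mm (x) × 571 mm (y), 46 mm thick, upper face at z = 751 mm, on four 78×78 mm square legs, each inset 35 mm from the nearest pair of top edges, running from z = 0 to the bottom of the top.

B is a four-legged stool. The seat is a 305×303×24 mm slab whose top surface is at z = 407 mm; four round legs, each 46 mm in diameter, run from the floor (z = 0) to the underside of the seat, each leg's axis is inset half a diameter from the nearest pair of seat edges (so the leg's bounding box is flush with the corner).

C is a chair. The seat is a 475×437×20 mm slab with its top at z = 463 mm, on four 46×46 mm corner legs (flush with the seat edges, standing on z = 0). A flat backrest 21 mm thick, 527 mm tall, spans the full seat width and rises from the seat top along its +y edge, rear face flush with the rear of the seat.

Two stools sit around the table at the −x, +x sides. The chair is on top of the table, centred.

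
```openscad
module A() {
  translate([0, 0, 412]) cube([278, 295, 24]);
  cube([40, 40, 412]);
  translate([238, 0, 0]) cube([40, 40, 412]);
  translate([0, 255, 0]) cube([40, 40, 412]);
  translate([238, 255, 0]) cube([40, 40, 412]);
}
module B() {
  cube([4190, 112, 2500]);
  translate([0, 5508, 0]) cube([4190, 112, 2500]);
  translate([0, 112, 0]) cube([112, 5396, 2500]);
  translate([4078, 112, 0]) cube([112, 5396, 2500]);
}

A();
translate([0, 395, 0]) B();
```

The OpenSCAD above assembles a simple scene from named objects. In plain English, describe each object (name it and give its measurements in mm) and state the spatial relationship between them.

A is a four-legged stool. The seat is a 278×295×24 mm slab whose top surface is at z = 436 mm; four square legs, each 40×40 mm in cross-section, run from the floor (z = 0) to the underside of the seat, each flush with a corner of the seat.

B is the wall frame of a small rectangular building: four walls, each 2500 mm tall and 112 mm thick, enclosing a footprint 4190 mm (x) by 5620 mm (y) outside-to-outside, with no floor or roof. The front and back walls (the −y and +y sides) span the full width; the two side walls fit between them.

The house frame is on the floor beside the stool on its +y side.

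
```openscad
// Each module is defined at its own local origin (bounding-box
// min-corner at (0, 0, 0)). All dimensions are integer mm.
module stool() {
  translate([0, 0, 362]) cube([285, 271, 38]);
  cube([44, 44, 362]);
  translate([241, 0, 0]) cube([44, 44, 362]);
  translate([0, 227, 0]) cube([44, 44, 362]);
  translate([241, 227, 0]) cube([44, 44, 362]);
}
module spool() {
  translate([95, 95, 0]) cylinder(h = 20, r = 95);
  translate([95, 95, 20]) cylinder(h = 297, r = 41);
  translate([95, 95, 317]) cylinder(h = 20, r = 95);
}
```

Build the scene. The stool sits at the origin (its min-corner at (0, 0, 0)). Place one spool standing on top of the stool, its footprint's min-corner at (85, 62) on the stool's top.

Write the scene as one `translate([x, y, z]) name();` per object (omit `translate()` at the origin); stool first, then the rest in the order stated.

stool();
translate([85, 62, 400]) spool();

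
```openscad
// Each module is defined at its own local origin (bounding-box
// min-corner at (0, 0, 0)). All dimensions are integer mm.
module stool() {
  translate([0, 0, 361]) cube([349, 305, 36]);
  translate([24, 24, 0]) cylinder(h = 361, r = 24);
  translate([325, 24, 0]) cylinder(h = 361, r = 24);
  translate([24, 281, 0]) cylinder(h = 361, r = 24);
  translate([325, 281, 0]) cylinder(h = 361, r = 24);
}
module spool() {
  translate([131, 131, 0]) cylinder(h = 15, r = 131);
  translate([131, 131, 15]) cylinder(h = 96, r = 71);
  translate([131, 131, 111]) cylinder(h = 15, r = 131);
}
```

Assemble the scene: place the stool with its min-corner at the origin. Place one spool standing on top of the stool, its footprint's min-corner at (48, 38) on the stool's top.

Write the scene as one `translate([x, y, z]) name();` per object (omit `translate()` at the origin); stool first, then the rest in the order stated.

stool();
translate([48, 38, 397]) spool();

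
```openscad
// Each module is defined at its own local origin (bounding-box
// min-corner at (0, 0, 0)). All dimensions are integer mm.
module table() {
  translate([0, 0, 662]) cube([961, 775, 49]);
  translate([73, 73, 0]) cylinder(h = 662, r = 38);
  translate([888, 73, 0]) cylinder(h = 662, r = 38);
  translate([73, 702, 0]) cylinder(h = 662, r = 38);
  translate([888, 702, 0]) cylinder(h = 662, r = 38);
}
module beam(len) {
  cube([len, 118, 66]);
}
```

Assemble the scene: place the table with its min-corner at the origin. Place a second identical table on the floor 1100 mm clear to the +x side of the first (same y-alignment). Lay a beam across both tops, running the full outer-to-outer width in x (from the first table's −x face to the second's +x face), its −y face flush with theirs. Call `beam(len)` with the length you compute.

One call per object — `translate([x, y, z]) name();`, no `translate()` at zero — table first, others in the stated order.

table();
translate([2061, 0, 0]) table();
translate([0, 0, 711]) beam(3022);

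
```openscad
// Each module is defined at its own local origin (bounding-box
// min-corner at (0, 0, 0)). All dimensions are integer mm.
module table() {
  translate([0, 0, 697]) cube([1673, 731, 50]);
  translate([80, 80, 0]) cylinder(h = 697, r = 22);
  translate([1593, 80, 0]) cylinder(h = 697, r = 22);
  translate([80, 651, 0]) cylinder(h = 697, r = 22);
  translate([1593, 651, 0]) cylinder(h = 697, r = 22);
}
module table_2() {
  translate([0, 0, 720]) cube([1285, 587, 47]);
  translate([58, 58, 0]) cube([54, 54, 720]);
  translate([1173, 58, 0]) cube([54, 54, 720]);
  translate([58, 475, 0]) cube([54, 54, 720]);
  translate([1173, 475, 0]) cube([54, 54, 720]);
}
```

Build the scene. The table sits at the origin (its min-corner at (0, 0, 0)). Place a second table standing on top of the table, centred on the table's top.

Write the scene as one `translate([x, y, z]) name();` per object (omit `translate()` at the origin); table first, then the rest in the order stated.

table();
translate([194, 72, 747]) table_2();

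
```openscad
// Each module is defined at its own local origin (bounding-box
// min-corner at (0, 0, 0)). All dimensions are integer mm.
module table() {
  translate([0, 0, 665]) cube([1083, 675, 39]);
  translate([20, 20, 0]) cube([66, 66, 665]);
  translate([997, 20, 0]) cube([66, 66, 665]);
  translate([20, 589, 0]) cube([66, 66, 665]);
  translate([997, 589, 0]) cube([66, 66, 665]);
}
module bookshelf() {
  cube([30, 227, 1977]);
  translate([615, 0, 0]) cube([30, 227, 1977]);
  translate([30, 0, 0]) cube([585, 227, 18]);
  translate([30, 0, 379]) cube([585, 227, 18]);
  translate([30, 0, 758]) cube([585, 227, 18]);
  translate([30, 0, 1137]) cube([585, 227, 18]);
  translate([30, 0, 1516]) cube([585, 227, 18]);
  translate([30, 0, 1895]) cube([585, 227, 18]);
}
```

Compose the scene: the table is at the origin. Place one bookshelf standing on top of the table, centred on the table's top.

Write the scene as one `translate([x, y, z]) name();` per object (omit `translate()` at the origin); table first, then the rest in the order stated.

table();
translate([219, 224, 704]) bookshelf();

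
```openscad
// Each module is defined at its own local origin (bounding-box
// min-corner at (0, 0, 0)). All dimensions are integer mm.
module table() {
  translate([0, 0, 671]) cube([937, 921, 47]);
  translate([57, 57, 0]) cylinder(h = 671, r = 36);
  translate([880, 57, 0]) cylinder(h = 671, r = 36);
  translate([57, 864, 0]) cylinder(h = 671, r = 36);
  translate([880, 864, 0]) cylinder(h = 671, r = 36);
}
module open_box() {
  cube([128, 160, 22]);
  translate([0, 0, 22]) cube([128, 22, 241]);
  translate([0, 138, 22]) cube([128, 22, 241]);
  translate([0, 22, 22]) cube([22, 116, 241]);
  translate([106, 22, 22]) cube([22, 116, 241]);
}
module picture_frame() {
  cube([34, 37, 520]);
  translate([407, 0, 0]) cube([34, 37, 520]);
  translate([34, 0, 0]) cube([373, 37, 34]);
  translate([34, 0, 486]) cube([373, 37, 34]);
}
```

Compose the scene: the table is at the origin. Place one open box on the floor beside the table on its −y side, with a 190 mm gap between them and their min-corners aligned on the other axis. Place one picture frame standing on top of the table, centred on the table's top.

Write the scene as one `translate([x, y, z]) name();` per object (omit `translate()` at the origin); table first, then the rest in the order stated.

table();
translate([0, -350, 0]) open_box();
translate([248, 442, 718]) picture_frame();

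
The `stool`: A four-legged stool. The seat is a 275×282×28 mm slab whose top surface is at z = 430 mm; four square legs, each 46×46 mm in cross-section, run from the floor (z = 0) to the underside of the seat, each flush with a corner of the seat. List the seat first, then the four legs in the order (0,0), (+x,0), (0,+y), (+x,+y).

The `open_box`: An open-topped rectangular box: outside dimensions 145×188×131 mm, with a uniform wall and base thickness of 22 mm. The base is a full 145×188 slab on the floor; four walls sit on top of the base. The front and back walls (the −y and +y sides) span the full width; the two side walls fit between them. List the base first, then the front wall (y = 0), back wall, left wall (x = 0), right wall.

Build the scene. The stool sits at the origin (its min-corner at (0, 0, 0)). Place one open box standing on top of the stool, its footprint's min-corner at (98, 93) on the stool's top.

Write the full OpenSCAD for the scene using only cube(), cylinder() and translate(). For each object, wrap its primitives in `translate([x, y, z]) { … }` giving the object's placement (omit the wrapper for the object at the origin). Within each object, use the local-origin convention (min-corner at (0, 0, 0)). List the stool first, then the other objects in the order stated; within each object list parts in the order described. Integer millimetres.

translate([0, 0, 402]) cube([275, 282, 28]);
cube([46, 46, 402]);
translate([229, 0, 0]) cube([46, 46, 402]);
translate([0, 236, 0]) cube([46, 46, 402]);
translate([229, 236, 0]) cube([46, 46, 402]);
translate([98, 93, 430]) {
  cube([145, 188, 22]);
  translate([0, 0, 22]) cube([145, 22, 109]);
  translate([0, 166, 22]) cube([145, 22, 109]);
  translate([0, 22, 22]) cube([22, 144, 109]);
  translate([123, 22, 22]) cube([22, 144, 109]);
}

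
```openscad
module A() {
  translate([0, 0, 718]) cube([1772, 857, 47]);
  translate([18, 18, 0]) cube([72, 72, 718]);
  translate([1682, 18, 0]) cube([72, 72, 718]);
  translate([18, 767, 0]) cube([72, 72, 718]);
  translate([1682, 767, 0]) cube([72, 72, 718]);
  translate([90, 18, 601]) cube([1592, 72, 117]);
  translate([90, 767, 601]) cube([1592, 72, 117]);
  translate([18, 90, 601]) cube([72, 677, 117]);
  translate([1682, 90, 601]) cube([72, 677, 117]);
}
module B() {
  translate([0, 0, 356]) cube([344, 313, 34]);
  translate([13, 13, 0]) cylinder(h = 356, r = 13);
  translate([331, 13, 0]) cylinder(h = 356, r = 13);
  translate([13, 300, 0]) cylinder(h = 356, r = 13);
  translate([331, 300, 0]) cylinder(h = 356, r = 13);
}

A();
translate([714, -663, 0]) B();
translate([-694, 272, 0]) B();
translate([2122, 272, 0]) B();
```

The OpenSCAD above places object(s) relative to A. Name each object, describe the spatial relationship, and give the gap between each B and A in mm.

Each stool's nearest face is 350 mm from the table's bounding box.

A is a table. B is a stool. Three stools sit around the table at the −y, −x, +x sides. The gap between each stool and the table is 350 mm.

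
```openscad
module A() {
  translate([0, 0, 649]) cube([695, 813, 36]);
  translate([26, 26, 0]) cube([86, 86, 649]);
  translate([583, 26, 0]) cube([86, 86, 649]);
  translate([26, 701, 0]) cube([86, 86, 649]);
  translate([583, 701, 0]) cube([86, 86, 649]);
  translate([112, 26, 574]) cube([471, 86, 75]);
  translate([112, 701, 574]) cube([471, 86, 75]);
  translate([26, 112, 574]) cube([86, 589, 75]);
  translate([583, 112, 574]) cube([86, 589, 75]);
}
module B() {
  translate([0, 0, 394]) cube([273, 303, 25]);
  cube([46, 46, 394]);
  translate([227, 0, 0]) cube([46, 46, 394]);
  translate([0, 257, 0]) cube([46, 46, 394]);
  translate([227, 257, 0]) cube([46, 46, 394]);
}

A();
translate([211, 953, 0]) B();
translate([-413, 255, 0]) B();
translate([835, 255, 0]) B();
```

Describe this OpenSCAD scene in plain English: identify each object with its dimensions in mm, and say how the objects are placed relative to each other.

A is a rectangular dining table. The top is 695×813×36 mm with its upper surface at z = 685 mm. It stands on four 86×86 mm square legs, each inset 26 mm from the nearest pair of top edges, running from the floor to the underside of the top. Four apron rails, 86 mm thick and 75 mm tall, run between adjacent legs with their top edges flush with the underside of the top and their outer faces flush with the legs' outer faces.

B is a four-legged stool. The seat is a 273×303×25 mm slab whose top surface is at z = 419 mm; four square legs, each 46×46 mm in cross-section, run from the floor (z = 0) to the underside of the seat, each flush with a corner of the seat.

Three stools sit around the table at the +y, −x, +x sides.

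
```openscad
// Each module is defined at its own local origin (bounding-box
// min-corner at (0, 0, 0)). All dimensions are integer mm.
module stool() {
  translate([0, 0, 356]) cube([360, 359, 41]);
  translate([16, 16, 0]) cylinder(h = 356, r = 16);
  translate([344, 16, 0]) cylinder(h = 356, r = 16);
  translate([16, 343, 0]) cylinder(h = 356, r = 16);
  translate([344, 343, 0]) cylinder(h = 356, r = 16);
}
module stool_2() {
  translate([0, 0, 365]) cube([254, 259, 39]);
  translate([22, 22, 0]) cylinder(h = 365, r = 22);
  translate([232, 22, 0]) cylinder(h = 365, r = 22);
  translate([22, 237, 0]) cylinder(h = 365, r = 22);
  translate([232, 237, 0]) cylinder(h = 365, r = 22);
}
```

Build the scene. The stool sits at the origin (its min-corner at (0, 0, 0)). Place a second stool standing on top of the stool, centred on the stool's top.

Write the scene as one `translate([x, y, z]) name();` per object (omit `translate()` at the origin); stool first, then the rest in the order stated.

stool();
translate([53, 50, 397]) stool_2();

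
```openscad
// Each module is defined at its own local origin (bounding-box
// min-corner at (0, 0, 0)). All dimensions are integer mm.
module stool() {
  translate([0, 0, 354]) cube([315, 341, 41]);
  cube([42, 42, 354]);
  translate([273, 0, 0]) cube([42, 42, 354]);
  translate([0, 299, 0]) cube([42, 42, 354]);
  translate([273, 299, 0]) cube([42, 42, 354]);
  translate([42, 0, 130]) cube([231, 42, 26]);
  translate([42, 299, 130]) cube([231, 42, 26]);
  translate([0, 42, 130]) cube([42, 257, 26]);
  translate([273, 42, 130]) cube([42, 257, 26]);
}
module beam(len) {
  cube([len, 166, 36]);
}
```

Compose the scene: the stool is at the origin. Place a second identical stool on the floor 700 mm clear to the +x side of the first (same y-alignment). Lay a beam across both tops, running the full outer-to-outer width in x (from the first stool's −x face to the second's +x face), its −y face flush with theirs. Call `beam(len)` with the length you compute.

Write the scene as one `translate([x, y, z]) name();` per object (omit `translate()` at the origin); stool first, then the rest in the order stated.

stool();
translate([1015, 0, 0]) stool();
translate([0, 0, 395]) beam(1330);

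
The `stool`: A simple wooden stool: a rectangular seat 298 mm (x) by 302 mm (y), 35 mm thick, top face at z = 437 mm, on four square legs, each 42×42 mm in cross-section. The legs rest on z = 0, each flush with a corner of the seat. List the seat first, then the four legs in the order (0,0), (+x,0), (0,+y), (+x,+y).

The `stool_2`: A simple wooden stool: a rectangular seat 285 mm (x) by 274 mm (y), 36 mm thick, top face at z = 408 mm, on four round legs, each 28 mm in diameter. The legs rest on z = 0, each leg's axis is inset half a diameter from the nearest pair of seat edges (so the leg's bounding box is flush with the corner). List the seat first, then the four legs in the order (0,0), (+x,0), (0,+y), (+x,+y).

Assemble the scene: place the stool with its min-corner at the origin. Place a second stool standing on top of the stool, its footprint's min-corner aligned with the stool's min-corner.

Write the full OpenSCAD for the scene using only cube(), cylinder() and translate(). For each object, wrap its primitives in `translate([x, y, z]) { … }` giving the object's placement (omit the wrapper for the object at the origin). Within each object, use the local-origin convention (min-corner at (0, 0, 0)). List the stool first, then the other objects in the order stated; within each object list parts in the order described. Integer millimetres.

translate([0, 0, 402]) cube([298, 302, 35]);
cube([42, 42, 402]);
translate([256, 0, 0]) cube([42, 42, 402]);
translate([0, 260, 0]) cube([42, 42, 402]);
translate([256, 260, 0]) cube([42, 42, 402]);
translate([0, 0, 437]) {
  translate([0, 0, 372]) cube([285, 274, 36]);
  translate([14, 14, 0]) cylinder(h = 372, r = 14);
  translate([271, 14, 0]) cylinder(h = 372, r = 14);
  translate([14, 260, 0]) cylinder(h = 372, r = 14);
  translate([271, 260, 0]) cylinder(h = 372, r = 14);
}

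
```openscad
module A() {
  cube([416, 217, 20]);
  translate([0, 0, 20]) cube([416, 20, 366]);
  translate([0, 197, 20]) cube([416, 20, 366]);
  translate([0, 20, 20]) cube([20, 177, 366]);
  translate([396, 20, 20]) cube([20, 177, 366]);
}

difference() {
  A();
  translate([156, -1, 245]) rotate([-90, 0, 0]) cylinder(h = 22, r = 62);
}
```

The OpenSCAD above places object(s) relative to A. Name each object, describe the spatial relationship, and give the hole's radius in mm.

The subtracted cylinder has r = 62 mm.

A is an open box. The open box has a circular hole through its front wall. The hole's radius is 62 mm.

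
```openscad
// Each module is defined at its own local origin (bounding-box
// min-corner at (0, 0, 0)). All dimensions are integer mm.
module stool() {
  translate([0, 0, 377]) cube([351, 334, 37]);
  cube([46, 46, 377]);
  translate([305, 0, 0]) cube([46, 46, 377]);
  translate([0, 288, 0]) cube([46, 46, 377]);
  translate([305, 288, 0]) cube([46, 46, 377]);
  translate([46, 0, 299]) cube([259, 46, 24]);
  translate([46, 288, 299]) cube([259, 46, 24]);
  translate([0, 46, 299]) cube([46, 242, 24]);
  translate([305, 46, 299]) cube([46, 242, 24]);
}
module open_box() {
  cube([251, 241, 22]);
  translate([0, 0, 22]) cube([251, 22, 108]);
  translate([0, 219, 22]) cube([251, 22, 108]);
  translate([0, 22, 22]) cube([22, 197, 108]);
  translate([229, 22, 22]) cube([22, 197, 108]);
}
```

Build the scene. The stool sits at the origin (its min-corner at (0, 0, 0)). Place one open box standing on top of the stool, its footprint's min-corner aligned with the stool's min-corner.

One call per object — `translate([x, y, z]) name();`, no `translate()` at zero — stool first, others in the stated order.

stool();
translate([0, 0, 414]) open_box();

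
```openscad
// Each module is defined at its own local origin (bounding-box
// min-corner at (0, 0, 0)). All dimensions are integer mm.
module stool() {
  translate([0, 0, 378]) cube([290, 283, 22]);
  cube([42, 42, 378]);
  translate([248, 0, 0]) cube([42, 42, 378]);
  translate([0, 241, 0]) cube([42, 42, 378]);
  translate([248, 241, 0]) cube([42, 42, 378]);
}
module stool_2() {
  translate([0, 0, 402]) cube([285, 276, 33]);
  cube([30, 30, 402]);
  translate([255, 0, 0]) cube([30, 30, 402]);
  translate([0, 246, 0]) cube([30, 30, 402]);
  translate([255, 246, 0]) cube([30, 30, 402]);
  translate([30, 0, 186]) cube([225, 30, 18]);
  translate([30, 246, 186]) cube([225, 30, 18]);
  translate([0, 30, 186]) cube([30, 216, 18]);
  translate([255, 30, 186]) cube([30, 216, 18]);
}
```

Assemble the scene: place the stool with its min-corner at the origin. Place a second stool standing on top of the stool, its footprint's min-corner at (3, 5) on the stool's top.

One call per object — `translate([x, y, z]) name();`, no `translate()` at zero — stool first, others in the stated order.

stool();
translate([3, 5, 400]) stool_2();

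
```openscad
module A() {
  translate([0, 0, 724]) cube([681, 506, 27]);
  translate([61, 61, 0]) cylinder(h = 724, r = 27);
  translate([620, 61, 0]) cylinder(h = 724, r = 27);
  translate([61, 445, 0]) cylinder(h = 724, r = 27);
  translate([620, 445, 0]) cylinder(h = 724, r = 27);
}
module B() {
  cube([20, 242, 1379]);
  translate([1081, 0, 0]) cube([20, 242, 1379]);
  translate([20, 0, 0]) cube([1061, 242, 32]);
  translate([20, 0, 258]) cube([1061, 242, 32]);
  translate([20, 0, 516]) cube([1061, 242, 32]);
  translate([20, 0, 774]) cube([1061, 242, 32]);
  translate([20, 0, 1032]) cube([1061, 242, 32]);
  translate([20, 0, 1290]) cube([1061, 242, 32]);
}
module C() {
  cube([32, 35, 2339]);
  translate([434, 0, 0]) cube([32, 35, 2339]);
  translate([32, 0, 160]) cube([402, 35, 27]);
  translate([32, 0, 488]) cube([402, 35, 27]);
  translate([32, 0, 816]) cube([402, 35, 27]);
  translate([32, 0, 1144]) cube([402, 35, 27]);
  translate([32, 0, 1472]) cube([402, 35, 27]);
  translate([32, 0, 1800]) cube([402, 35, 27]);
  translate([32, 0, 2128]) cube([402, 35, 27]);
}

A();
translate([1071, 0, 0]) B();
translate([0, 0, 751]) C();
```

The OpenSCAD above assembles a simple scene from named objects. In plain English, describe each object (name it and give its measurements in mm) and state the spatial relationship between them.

A is a rectangular dining table. The top is 681×506×27 mm with its upper surface at z = 751 mm. It stands on four round legs of 54 mm diameter, each leg's bounding box inset 34 mm from the nearest pair of top edges, running from the floor to the underside of the top.

B is an open bookshelf. Two side panels, each 20 mm thick, 242 mm deep and 1379 mm tall, stand 1101 mm apart (outside-to-outside). Between them sit 6 shelves, each 32 mm thick and 242 mm deep, spanning the full gap between the sides. The bottom shelf rests on the floor (its underside at z = 0) and the clear gap between one shelf's top and the next shelf's underside is 226 mm.

C is a wooden ladder with two side rails of 32×35 mm section and 2339 mm height, set 466 mm apart overall. Between them run 7 rectangular rungs (35 mm deep, 27 mm thick), front faces flush with the rails' −y face. The bottom of the first rung is 160 mm above the floor and each subsequent rung is 328 mm higher than the one below.

The bookshelf is on the floor beside the table on its +x side. The ladder is on top of the table.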